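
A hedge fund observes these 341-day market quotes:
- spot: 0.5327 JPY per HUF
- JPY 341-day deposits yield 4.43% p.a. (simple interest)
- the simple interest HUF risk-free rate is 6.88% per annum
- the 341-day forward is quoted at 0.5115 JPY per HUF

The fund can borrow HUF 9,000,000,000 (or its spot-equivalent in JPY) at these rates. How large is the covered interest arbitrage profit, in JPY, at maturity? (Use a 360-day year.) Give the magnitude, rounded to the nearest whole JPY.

T = 341/360 years.
Keep in HUF, deliver into the forward: 9,000,000,000·1.065168888889·0.5115 = JPY 4,903,504,980.00.
Swap to JPY now, deposit: 9,000,000,000·0.5327·1.041961944444 = JPY 4,995,478,150.25.
The quoted forward undervalues HUF, so borrow HUF, convert to JPY at spot, deposit the JPY at 4.43%, and buy HUF forward at 0.5115 to cover the loan.
The gap between the two covered legs is JPY 91,973,170.

JPY 91,973,170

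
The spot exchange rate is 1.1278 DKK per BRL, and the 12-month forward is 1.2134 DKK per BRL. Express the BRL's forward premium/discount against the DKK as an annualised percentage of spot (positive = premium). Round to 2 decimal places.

T = 1 year.
BRL trades forward at +7.59000% vs spot over the period.
Annualise by dividing by T: 0.0759000 / 1 = 0.075900 → 7.59%.

+7.59%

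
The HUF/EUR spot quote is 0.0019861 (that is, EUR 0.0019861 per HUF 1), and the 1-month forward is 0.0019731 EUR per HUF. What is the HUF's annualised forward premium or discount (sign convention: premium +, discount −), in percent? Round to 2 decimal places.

T = 1/12 years.
HUF trades forward at -0.65455% vs spot over the period.
Annualise by dividing by T: -0.0065455 / (1/12) = -0.078546 → -7.85%.

-7.85%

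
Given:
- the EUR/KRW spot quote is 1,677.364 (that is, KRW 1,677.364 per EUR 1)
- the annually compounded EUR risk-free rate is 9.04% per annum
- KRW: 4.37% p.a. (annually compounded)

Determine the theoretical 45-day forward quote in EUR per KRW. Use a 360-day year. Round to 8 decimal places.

T = 45/360 years.
Growth of 1 KRW over T: (1 + 0.0437)^(45/360) = 1.0053608.
EUR accumulates by (1 + 0.0904)^(45/360) = 1.0108768.
Forward (KRW per EUR) = 1677.364 × 1.0053608 / 1.0108768 = 1668.211.
Quoted the other way: 1/1668.211 = 0.00059944 EUR per KRW.

0.00059944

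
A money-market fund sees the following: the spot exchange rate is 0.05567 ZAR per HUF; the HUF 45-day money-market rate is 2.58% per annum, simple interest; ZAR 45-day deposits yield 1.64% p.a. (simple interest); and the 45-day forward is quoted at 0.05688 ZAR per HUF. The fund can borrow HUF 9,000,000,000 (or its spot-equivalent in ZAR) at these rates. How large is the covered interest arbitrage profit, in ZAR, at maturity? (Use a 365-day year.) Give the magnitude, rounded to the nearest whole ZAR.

T = 45/365 years.
Route A — deposit HUF, sell forward: 9,000,000,000 × 1.00318082192 × 0.05688 = ZAR 513,548,326.36.
Route B — convert at spot, deposit ZAR: 9,000,000,000 × 0.05567 × 1.00202191781 = ZAR 502,043,041.48.
The quoted forward overvalues HUF, so borrow ZAR, buy HUF at spot, deposit the HUF at 2.58%, and sell the proceeds forward at 0.05688.
Profit = 513,548,326.36 − 502,043,041.48 = ZAR 11,505,285.

ZAR 11,505,285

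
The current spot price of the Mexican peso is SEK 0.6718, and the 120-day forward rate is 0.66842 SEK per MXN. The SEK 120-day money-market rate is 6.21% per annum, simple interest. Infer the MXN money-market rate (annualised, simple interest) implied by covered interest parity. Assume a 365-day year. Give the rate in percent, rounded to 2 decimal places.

T = 120/365 years.
By CIP, F/S equals the SEK-to-MXN growth ratio: 0.66842/0.6718 = 0.9949687.
SEK growth factor: 1 + 0.0621×120/365 = 1.0204164.
Hence g_MXN = 1.0255764.
(1.0255764 − 1)/T = 0.077795, i.e. 7.78%.

7.78%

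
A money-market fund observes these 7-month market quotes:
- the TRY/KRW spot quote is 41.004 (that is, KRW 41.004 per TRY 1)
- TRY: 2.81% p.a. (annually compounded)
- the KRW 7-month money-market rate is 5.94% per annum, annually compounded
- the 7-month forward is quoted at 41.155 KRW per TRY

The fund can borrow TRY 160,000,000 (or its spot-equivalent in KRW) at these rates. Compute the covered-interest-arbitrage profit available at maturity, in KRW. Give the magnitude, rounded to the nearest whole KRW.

KRW 93,116,985

T = 7/12 years.
Route A — deposit TRY, sell forward: 160,000,000 × 1.016296959237 × 41.155 = KRW 6,692,112,217.18.
Route B — convert at spot, deposit KRW: 160,000,000 × 41.004 × 1.03423281906 = KRW 6,785,229,202.04.
The quoted forward undervalues TRY, so borrow TRY, convert to KRW at spot, deposit the KRW at 5.94%, and buy TRY forward at 41.155 to cover the loan.
Profit = 6,785,229,202.04 − 6,692,112,217.18 = KRW 93,116,985.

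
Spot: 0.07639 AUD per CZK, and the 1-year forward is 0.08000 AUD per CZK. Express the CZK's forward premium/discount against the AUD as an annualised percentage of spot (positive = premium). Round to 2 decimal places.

T = 1 year.
Period premium: (0.08000 − 0.07639)/0.07639 = 0.0472575.
×(1/T) gives 4.73% p.a.

+4.73%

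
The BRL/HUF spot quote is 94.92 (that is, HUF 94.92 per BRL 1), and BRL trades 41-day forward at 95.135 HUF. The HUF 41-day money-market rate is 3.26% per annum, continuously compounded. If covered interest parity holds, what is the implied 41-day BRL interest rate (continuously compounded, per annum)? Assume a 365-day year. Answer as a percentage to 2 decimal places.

T = 41/365 years.
By CIP, F/S equals the HUF-to-BRL growth ratio: 95.135/94.92 = 1.0022651.
HUF growth factor: e^(0.0326×41/365) = 1.0036686.
Hence g_BRL = 1.0014003.
r = ln(1.0014003)/(41/365) = 0.012457 → 1.25%.

1.25%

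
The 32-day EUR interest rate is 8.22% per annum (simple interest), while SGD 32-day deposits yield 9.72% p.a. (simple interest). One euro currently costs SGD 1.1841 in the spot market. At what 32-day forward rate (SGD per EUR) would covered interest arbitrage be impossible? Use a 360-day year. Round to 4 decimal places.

T = 32/360 years.
Growth of 1 SGD over T: 1 + 0.0972×32/360 = 1.008640.
EUR growth factor: 1 + 0.0822×32/360 = 1.0073067.
Forward (SGD per EUR) = 1.1841 × 1.008640 / 1.0073067 = 1.185667.

1.1857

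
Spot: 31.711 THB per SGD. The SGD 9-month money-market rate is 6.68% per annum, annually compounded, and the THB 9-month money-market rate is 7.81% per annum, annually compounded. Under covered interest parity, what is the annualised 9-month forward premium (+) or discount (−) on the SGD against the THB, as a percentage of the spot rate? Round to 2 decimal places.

T = 9/12 years.
F = S · g_THB/g_SGD = 31.711 × 1.058021/1.0496929 = 31.962590.
Annualised premium = (F − S)/S × (1/T) = (31.962590 − 31.711)/31.711 ÷ (9/12) = 1.06%.

+1.06%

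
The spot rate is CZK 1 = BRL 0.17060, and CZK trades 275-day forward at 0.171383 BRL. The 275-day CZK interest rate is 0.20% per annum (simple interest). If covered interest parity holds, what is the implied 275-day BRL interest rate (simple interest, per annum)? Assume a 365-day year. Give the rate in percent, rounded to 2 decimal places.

T = 275/365 years.
F/S = 0.171383/0.1706 = 1.0045897 = (growth of BRL) / (growth of CZK).
The CZK side grows by 1 + 0.0020×275/365 = 1.0015068.
So the BRL growth factor = 1.0061034.
r = (1.0061034 − 1)/(275/365) = 0.008101 → 0.81%.

0.81%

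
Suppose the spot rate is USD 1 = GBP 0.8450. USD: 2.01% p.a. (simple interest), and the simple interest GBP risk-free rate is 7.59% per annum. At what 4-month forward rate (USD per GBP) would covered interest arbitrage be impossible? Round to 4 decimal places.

1.1620

T = 4/12 years.
GBP accumulates by 1 + 0.0759×4/12 = 1.025300.
USD growth factor: 1 + 0.0201×4/12 = 1.006700.
Forward (GBP per USD) = 0.845 × 1.025300 / 1.006700 = 0.8606124.
Quoted the other way: 1/0.8606124 = 1.1620 USD per GBP.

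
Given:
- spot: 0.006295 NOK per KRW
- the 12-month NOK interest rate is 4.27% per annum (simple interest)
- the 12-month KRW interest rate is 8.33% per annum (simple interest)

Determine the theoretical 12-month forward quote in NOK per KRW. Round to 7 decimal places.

0.0060591

T = 1 year.
Growth of 1 NOK over T: 1 + 0.0427×1 = 1.042700.
KRW growth factor: 1 + 0.0833×1 = 1.083300.
So F = 0.006295 × 1.042700 / 1.083300 = 0.006059076 (NOK/KRW).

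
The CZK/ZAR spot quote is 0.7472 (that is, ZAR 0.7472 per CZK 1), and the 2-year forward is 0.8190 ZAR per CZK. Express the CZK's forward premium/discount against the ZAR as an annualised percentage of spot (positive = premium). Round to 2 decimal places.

+4.80%

T = 2 years.
Period premium: (0.8190 − 0.7472)/0.7472 = 0.0960921.
Per annum: 0.0960921 / 2 = 0.048046 = 4.80%.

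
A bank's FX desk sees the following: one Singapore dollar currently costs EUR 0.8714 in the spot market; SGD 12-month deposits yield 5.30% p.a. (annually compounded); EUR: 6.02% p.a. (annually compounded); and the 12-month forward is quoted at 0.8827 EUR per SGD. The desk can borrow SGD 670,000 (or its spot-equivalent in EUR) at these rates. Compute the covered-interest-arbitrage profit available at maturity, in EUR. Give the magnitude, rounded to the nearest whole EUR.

T = 1 year.
Keep in SGD, deliver into the forward: 670,000·1.053000·0.8827 = EUR 622,753.68.
Swap to EUR now, deposit: 670,000·0.8714·1.060200 = EUR 618,985.05.
The quoted forward overvalues SGD, so borrow EUR, buy SGD at spot, deposit the SGD at 5.30%, and sell the proceeds forward at 0.8827.
Arbitrage profit = |622,753.68 − 618,985.05| = EUR 3,769.

EUR 3,769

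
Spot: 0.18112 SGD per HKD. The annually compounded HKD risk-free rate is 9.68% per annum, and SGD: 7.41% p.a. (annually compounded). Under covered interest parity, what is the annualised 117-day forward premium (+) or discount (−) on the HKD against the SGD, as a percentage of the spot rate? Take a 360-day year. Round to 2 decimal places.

-2.08%

T = 117/360 years.
F = S · g_SGD/g_HKD = 0.18112 × 1.023504/1.0304844 = 0.17989311.
(F − S)/S ÷ T = (0.17989311 − 0.18112)/0.18112/(117/360) = -0.020843 → -2.08%.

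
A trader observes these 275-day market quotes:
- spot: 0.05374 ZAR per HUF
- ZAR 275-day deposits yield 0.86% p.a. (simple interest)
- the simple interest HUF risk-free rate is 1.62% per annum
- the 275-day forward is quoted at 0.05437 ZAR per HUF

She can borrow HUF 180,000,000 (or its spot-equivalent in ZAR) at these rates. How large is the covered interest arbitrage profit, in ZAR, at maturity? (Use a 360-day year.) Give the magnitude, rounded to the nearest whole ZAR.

ZAR 170,962

T = 275/360 years.
Invest the HUF and cover forward: 180,000,000 × 1.012375 × 0.05437 = ZAR 9,907,709.18.
Convert at spot and invest in ZAR: 180,000,000 × 0.05374 × 1.006569444 = ZAR 9,736,747.55.
The quoted forward overvalues HUF, so borrow ZAR, buy HUF at spot, deposit the HUF at 1.62%, and sell the proceeds forward at 0.05437.
Arbitrage profit = |9,907,709.18 − 9,736,747.55| = ZAR 170,962.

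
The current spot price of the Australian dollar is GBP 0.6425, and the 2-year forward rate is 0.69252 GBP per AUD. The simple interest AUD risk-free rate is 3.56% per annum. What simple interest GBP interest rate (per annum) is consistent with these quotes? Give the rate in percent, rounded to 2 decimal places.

7.73%

T = 2 years.
F/S = 0.69252/0.6425 = 1.0778521 = (growth of GBP) / (growth of AUD).
The AUD side grows by 1 + 0.0356×2 = 1.071200.
So the GBP growth factor = 1.1545952.
(1.1545952 − 1)/T = 0.077298, i.e. 7.73%.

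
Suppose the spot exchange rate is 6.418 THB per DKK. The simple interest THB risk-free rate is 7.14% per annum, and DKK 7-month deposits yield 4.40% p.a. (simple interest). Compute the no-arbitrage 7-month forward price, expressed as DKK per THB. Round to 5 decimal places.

0.15342

T = 7/12 years.
Growth of 1 THB over T: 1 + 0.0714×7/12 = 1.041650.
Growth of 1 DKK over T: 1 + 0.0440×7/12 = 1.0256667.
Forward (THB per DKK) = 6.418 × 1.041650 / 1.0256667 = 6.518014.
Invert for DKK per THB: 1 / 6.518014 = 0.15342.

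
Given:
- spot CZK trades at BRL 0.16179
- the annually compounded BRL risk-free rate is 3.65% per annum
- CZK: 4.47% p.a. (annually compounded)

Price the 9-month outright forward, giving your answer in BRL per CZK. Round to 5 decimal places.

0.16084

T = 9/12 years.
Growth of 1 BRL over T: (1 + 0.0365)^(9/12) = 1.027252.
Growth of 1 CZK over T: (1 + 0.0447)^(9/12) = 1.0333411.
Forward (BRL per CZK) = 0.16179 × 1.027252 / 1.0333411 = 0.1608366.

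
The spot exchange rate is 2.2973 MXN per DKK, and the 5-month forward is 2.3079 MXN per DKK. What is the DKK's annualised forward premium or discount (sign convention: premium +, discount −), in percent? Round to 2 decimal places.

+1.11%

T = 5/12 years.
Period premium: (2.3079 − 2.2973)/2.2973 = 0.0046141.
Annualise by dividing by T: 0.0046141 / (5/12) = 0.011074 → 1.11%.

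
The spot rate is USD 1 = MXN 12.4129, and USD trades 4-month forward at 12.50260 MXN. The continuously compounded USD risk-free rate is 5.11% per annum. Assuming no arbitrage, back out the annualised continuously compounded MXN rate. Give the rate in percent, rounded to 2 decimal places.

T = 4/12 years.
By CIP, F/S equals the MXN-to-USD growth ratio: 12.5026/12.4129 = 1.0072264.
USD growth factor: e^(0.0511×4/12) = 1.0171792.
That pins the MXN growth at 1.0245297.
r = ln(1.0245297)/(4/12) = 0.072701 → 7.27%.

7.27%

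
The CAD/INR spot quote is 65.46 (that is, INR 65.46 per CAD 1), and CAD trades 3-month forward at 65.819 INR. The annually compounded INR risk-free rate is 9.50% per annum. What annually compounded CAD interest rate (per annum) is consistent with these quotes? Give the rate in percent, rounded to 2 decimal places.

T = 3/12 years.
F/S = 65.819/65.46 = 1.0054843 = (growth of INR) / (growth of CAD).
The INR side grows by (1 + 0.0950)^(3/12) = 1.0229479.
Hence g_CAD = 1.0173683.
Annualise: 1.0173683^(12/3) − 1 = 0.071304 = 7.13%.

7.13%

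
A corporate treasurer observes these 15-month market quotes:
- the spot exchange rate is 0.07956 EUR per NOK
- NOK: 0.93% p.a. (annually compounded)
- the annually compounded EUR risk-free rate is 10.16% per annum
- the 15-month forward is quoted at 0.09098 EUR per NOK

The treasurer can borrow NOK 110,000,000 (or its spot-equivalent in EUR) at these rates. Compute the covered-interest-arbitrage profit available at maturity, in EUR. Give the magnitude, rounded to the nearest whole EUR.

T = 15/12 years.
Invest the NOK and cover forward: 110,000,000 × 1.0116384828 × 0.09098 = EUR 10,124,275.61.
Convert at spot and invest in EUR: 110,000,000 × 0.07956 × 1.1285736576 = EUR 9,876,825.22.
The quoted forward overvalues NOK, so borrow EUR, buy NOK at spot, deposit the NOK at 0.93%, and sell the proceeds forward at 0.09098.
Profit = 10,124,275.61 − 9,876,825.22 = EUR 247,450.

EUR 247,450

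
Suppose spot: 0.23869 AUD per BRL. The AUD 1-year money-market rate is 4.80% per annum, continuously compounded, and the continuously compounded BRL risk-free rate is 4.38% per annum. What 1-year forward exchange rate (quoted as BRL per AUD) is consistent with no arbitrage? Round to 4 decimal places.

4.1720

T = 1 year.
AUD accumulates by e^(0.0480×1) = 1.0491707.
Growth of 1 BRL over T: e^(0.0438×1) = 1.0447734.
Forward (AUD per BRL) = 0.23869 × 1.0491707 / 1.0447734 = 0.2396946.
Quoted the other way: 1/0.2396946 = 4.1720 BRL per AUD.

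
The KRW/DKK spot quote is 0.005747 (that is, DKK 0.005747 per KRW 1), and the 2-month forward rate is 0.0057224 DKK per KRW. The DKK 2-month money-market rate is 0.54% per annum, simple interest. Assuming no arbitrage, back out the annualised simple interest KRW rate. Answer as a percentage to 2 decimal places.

T = 2/12 years.
F/S = 0.0057224/0.005747 = 0.9957195 = (growth of DKK) / (growth of KRW).
DKK growth factor: 1 + 0.0054×2/12 = 1.000900.
Hence g_KRW = 1.0052028.
r = (1.0052028 − 1)/(2/12) = 0.031217 → 3.12%.

3.12%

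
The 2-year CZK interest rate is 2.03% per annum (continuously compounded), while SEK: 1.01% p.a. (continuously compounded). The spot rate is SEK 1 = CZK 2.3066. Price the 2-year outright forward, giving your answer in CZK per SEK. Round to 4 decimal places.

T = 2 years.
CZK growth factor: e^(0.0203×2) = 1.0414354.
SEK accumulates by e^(0.0101×2) = 1.0204054.
So F = 2.3066 × 1.0414354 / 1.0204054 = 2.354138 (CZK/SEK).

2.3541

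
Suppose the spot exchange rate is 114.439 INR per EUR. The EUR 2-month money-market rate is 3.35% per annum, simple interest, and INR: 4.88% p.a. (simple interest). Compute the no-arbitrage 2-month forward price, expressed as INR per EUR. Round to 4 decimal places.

T = 2/12 years.
INR growth factor: 1 + 0.0488×2/12 = 1.008133333.
EUR accumulates by 1 + 0.0335×2/12 = 1.005583333.
So F = 114.439 × 1.008133333 / 1.005583333 = 114.729199 (INR/EUR).

114.7292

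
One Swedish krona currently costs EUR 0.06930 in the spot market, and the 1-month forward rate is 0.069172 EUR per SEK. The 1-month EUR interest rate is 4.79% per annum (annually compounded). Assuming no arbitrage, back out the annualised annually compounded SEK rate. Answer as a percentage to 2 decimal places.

T = 1/12 years.
F/S = 0.069172/0.0693 = 0.9981530 = (growth of EUR) / (growth of SEK).
EUR growth factor: (1 + 0.0479)^(1/12) = 1.0039066.
Hence g_SEK = 1.0057642.
r = 1.0057642^(12/1) − 1 = 0.071406 → 7.14%.

7.14%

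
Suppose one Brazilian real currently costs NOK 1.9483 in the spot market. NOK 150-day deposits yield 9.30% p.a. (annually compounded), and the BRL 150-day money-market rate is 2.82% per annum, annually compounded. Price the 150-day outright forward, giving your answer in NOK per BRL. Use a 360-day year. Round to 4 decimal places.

1.9986

T = 150/360 years.
NOK accumulates by (1 + 0.0930)^(150/360) = 1.0377476.
BRL accumulates by (1 + 0.0282)^(150/360) = 1.0116548.
CIP: F = S · (grow NOK)/(grow BRL) = 1.9483 × 1.0377476/1.0116548 = 1.998551 NOK per BRL.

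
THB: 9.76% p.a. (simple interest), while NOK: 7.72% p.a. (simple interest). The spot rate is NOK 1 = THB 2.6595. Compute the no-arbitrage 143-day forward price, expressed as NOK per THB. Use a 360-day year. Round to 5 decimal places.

T = 143/360 years.
Growth of 1 THB over T: 1 + 0.0976×143/360 = 1.0387689.
NOK accumulates by 1 + 0.0772×143/360 = 1.0306656.
CIP: F = S · (grow THB)/(grow NOK) = 2.6595 × 1.0387689/1.0306656 = 2.680410 THB per NOK.
Quoted the other way: 1/2.680410 = 0.37308 NOK per THB.

0.37308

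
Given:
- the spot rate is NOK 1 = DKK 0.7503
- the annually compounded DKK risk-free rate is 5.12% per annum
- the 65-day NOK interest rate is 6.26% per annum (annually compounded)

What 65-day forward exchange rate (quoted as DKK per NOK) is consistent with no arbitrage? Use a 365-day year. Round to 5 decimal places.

T = 65/365 years.
DKK growth factor: (1 + 0.0512)^(65/365) = 1.0089317.
Growth of 1 NOK over T: (1 + 0.0626)^(65/365) = 1.0108716.
Forward (DKK per NOK) = 0.7503 × 1.0089317 / 1.0108716 = 0.7488601.

0.74886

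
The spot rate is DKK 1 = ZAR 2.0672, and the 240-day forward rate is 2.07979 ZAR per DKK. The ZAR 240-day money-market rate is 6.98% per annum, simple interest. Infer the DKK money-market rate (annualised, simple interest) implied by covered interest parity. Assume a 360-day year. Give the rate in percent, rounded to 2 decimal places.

6.03%

T = 240/360 years.
By CIP, F/S equals the ZAR-to-DKK growth ratio: 2.07979/2.0672 = 1.0060904.
ZAR growth factor: 1 + 0.0698×240/360 = 1.0465333.
So the DKK growth factor = 1.0401981.
r = (1.0401981 − 1)/(240/360) = 0.060297 → 6.03%.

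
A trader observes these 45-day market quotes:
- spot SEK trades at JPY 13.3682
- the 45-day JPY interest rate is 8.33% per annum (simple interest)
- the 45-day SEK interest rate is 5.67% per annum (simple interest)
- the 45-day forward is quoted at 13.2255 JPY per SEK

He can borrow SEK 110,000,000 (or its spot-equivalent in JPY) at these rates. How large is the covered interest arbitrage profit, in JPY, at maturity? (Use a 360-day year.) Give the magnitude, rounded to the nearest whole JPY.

JPY 20,697,672

T = 45/360 years.
Invest the SEK and cover forward: 110,000,000 × 1.0070875 × 13.2255 = JPY 1,465,115,930.44.
Convert at spot and invest in JPY: 110,000,000 × 13.3682 × 1.0104125 = JPY 1,485,813,602.08.
The quoted forward undervalues SEK, so borrow SEK, convert to JPY at spot, deposit the JPY at 8.33%, and buy SEK forward at 13.2255 to cover the loan.
The gap between the two covered legs is JPY 20,697,672.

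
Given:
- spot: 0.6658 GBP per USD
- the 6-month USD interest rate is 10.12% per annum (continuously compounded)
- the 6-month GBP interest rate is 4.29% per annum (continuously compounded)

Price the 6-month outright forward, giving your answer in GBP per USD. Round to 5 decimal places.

0.64667

T = 6/12 years.
Growth of 1 GBP over T: e^(0.0429×6/12) = 1.0216817.
USD accumulates by e^(0.1012×6/12) = 1.051902.
Forward (GBP per USD) = 0.6658 × 1.0216817 / 1.051902 = 0.6466721.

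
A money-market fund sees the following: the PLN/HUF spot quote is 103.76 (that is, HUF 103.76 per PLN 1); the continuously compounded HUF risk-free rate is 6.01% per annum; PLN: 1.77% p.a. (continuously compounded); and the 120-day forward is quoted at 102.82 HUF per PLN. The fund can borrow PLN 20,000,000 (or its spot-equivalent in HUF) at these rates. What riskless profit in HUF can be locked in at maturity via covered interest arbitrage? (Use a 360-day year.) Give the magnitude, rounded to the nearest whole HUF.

HUF 48,623,771

T = 120/360 years.
Keep in PLN, deliver into the forward: 20,000,000·1.00591743928·102.82 = HUF 2,068,568,622.14.
Swap to HUF now, deposit: 20,000,000·103.76·1.020235347305 = HUF 2,117,192,392.73.
The quoted forward undervalues PLN, so borrow PLN, convert to HUF at spot, deposit the HUF at 6.01%, and buy PLN forward at 102.82 to cover the loan.
The gap between the two covered legs is HUF 48,623,771.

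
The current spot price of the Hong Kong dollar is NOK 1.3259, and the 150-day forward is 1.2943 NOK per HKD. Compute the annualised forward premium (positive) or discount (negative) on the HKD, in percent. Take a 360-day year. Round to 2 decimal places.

-5.72%

T = 150/360 years.
HKD trades forward at -2.38329% vs spot over the period.
Per annum: -0.0238329 / (150/360) = -0.057199 = -5.72%.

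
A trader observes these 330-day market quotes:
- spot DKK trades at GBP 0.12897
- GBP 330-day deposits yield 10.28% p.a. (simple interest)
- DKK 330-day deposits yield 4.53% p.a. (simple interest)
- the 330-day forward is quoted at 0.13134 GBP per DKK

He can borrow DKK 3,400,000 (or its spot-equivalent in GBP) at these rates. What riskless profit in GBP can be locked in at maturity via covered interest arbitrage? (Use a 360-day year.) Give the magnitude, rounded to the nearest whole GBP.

GBP 14,720

T = 330/360 years.
Keep in DKK, deliver into the forward: 3,400,000·1.041525·0.13134 = GBP 465,099.24.
Swap to GBP now, deposit: 3,400,000·0.12897·1.09423333 = GBP 479,819.13.
The quoted forward undervalues DKK, so borrow DKK, convert to GBP at spot, deposit the GBP at 10.28%, and buy DKK forward at 0.13134 to cover the loan.
Profit = 479,819.13 − 465,099.24 = GBP 14,720.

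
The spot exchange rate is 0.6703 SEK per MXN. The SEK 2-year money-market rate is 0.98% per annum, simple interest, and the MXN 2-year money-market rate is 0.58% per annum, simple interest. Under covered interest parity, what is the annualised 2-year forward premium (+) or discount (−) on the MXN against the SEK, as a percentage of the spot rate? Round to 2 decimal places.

+0.40%

T = 2 years.
No-arbitrage forward: 0.6703 × 1.019600 / 1.011600 = 0.6756009 SEK/MXN.
Annualised premium = (F − S)/S × (1/T) = (0.6756009 − 0.6703)/0.6703 ÷ 2 = 0.40%.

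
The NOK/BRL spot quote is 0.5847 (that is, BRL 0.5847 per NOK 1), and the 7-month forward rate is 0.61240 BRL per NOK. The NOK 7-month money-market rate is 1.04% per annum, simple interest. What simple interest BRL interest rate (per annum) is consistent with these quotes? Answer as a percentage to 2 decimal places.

T = 7/12 years.
CIP gives F = S · g_BRL/g_NOK, so g_BRL/g_NOK = 0.6124/0.5847 = 1.0473747.
The NOK side grows by 1 + 0.0104×7/12 = 1.0060667.
That pins the BRL growth at 1.0537288.
r = (1.0537288 − 1)/(7/12) = 0.092107 → 9.21%.

9.21%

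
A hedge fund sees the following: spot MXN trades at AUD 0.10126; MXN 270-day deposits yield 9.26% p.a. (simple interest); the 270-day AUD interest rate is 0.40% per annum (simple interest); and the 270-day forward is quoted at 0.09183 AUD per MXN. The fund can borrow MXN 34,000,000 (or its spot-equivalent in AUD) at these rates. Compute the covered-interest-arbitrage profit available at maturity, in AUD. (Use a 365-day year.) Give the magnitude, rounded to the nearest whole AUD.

T = 270/365 years.
Keep in MXN, deliver into the forward: 34,000,000·1.06849863·0.09183 = AUD 3,336,087.79.
Swap to AUD now, deposit: 34,000,000·0.10126·1.002958904 = AUD 3,453,027.03.
The quoted forward undervalues MXN, so borrow MXN, convert to AUD at spot, deposit the AUD at 0.40%, and buy MXN forward at 0.09183 to cover the loan.
Arbitrage profit = |3,336,087.79 − 3,453,027.03| = AUD 116,939.

AUD 116,939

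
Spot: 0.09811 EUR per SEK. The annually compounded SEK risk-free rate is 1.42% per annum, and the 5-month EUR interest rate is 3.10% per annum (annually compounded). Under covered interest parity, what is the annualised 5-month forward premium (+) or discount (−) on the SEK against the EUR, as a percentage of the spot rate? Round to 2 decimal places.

T = 5/12 years.
F = S · g_EUR/g_SEK = 0.09811 × 1.0128018/1.0058923 = 0.09878392.
Annualised premium = (F − S)/S × (1/T) = (0.09878392 − 0.09811)/0.09811 ÷ (5/12) = 1.65%.

+1.65%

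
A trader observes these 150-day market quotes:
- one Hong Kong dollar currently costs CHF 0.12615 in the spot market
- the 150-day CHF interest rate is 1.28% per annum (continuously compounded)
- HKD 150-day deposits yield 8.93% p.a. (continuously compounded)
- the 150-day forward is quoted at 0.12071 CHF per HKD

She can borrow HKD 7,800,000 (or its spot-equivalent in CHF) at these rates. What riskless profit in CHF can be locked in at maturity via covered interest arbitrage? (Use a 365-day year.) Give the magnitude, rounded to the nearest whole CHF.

CHF 12,427

T = 150/365 years.
Invest the HKD and cover forward: 7,800,000 × 1.03738034 × 0.12071 = CHF 976,733.01.
Convert at spot and invest in CHF: 7,800,000 × 0.12615 × 1.00527413 = CHF 989,159.59.
The quoted forward undervalues HKD, so borrow HKD, convert to CHF at spot, deposit the CHF at 1.28%, and buy HKD forward at 0.12071 to cover the loan.
The gap between the two covered legs is CHF 12,427.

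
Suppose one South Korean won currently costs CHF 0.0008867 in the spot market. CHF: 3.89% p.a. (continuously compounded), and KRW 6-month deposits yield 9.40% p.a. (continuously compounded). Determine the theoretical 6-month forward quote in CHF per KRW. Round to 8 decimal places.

T = 6/12 years.
CHF growth factor: e^(0.0389×6/12) = 1.0196404.
Growth of 1 KRW over T: e^(0.0940×6/12) = 1.048122.
So F = 0.0008867 × 1.0196404 / 1.048122 = 0.0008626049 (CHF/KRW).

0.00086260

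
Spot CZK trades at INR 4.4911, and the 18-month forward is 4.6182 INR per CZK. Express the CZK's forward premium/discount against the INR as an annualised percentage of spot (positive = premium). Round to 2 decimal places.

+1.89%

T = 18/12 years.
(F − S)/S = (4.6182 − 4.4911)/4.4911 = 0.0283004.
×(1/T) gives 1.89% p.a.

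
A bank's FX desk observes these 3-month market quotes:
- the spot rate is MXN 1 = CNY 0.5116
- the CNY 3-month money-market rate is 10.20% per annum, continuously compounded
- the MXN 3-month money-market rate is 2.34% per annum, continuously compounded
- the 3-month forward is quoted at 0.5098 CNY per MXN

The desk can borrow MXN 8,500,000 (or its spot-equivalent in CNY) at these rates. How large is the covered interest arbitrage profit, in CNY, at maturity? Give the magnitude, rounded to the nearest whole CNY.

CNY 102,191

T = 3/12 years.
Keep in MXN, deliver into the forward: 8,500,000·1.005867145·0.5098 = CNY 4,358,724.10.
Swap to CNY now, deposit: 8,500,000·0.5116·1.025827906 = CNY 4,460,915.23.
The quoted forward undervalues MXN, so borrow MXN, convert to CNY at spot, deposit the CNY at 10.20%, and buy MXN forward at 0.5098 to cover the loan.
Profit = 4,460,915.23 − 4,358,724.10 = CNY 102,191.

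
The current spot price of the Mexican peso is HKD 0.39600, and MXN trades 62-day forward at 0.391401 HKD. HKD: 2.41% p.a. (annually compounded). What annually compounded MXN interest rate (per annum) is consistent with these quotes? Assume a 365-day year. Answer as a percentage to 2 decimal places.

T = 62/365 years.
By CIP, F/S equals the HKD-to-MXN growth ratio: 0.391401/0.396 = 0.9883864.
HKD growth factor: (1 + 0.0241)^(62/365) = 1.0040533.
That pins the MXN growth at 1.015851.
Annualise: 1.015851^(365/62) − 1 = 0.097006 = 9.70%.

9.70%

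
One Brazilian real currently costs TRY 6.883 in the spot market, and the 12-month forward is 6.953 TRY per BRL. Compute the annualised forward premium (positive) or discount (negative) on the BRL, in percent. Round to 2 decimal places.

+1.02%

T = 1 year.
BRL trades forward at +1.01700% vs spot over the period.
Per annum: 0.0101700 / 1 = 0.010170 = 1.02%.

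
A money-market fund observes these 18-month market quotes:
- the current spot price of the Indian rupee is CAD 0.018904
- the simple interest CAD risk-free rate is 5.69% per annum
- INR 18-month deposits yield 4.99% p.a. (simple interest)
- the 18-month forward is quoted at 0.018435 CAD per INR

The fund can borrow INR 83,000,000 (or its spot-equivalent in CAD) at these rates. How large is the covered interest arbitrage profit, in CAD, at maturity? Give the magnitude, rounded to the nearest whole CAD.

T = 18/12 years.
Keep in INR, deliver into the forward: 83,000,000·1.074850·0.018435 = CAD 1,644,633.36.
Swap to CAD now, deposit: 83,000,000·0.018904·1.085350 = CAD 1,702,948.88.
The quoted forward undervalues INR, so borrow INR, convert to CAD at spot, deposit the CAD at 5.69%, and buy INR forward at 0.018435 to cover the loan.
The gap between the two covered legs is CAD 58,316.

CAD 58,316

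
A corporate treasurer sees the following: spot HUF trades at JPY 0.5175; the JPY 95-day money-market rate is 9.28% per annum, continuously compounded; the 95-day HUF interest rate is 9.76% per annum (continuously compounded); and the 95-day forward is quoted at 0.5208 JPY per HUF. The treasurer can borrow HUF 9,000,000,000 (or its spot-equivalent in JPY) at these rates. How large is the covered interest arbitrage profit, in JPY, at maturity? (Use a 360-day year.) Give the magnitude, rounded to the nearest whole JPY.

T = 95/360 years.
Keep in HUF, deliver into the forward: 9,000,000,000·1.026090095792·0.5208 = JPY 4,809,489,497.00.
Swap to JPY now, deposit: 9,000,000,000·0.5175·1.024791204475 = JPY 4,772,965,034.84.
The quoted forward overvalues HUF, so borrow JPY, buy HUF at spot, deposit the HUF at 9.76%, and sell the proceeds forward at 0.5208.
Profit = 4,809,489,497.00 − 4,772,965,034.84 = JPY 36,524,462.

JPY 36,524,462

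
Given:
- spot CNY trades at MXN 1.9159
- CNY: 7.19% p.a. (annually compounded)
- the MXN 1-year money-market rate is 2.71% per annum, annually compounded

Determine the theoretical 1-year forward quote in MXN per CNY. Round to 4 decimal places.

T = 1 year.
MXN growth factor: (1 + 0.0271)^1 = 1.027100.
CNY accumulates by (1 + 0.0719)^1 = 1.071900.
CIP: F = S · (grow MXN)/(grow CNY) = 1.9159 × 1.027100/1.071900 = 1.835825 MXN per CNY.

1.8358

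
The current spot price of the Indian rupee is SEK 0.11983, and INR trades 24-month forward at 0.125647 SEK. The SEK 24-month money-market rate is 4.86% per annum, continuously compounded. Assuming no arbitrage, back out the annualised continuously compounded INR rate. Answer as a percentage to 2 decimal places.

2.49%

T = 2 years.
By CIP, F/S equals the SEK-to-INR growth ratio: 0.125647/0.11983 = 1.0485438.
SEK growth factor: e^(0.0486×2) = 1.1020808.
Hence g_INR = 1.0510584.
Take logs: ln 1.0510584 / 2 = 0.024899, so 2.49%.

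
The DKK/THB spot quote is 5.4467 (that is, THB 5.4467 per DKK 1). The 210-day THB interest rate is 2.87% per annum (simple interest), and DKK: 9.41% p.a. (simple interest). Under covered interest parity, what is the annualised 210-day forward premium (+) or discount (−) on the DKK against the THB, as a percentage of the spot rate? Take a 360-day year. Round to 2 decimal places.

T = 210/360 years.
F = S · g_THB/g_DKK = 5.4467 × 1.0167417/1.0548917 = 5.2497209.
Annualised premium = (F − S)/S × (1/T) = (5.2497209 − 5.4467)/5.4467 ÷ (210/360) = -6.20%.

-6.20%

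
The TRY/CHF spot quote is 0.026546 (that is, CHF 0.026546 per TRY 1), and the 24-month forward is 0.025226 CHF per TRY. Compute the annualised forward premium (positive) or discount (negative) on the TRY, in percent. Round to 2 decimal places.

-2.49%

T = 2 years.
Period premium: (0.025226 − 0.026546)/0.026546 = -0.0497250.
Per annum: -0.0497250 / 2 = -0.024862 = -2.49%.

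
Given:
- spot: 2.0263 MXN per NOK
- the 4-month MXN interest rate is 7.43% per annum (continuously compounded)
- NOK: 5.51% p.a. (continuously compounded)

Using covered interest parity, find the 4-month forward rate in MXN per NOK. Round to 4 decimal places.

T = 4/12 years.
MXN accumulates by e^(0.0743×4/12) = 1.0250759.
NOK growth factor: e^(0.0551×4/12) = 1.0185364.
CIP: F = S · (grow MXN)/(grow NOK) = 2.0263 × 1.0250759/1.0185364 = 2.039310 MXN per NOK.

2.0393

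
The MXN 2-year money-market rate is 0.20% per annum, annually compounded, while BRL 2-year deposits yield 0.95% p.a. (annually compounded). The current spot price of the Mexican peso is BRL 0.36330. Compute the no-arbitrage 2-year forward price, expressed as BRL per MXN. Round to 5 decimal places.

T = 2 years.
BRL accumulates by (1 + 0.0095)^2 = 1.0190903.
MXN accumulates by (1 + 0.0020)^2 = 1.004004.
So F = 0.3633 × 1.0190903 / 1.004004 = 0.3687590 (BRL/MXN).

0.36876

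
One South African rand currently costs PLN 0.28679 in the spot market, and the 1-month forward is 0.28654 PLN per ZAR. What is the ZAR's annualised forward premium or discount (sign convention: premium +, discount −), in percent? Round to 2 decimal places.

T = 1/12 years.
(F − S)/S = (0.28654 − 0.28679)/0.28679 = -0.0008717.
Annualise by dividing by T: -0.0008717 / (1/12) = -0.010460 → -1.05%.

-1.05%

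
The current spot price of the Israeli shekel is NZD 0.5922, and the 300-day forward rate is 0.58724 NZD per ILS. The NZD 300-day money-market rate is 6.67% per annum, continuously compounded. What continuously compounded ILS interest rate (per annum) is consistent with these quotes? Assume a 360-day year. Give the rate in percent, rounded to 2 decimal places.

T = 300/360 years.
By CIP, F/S equals the NZD-to-ILS growth ratio: 0.58724/0.5922 = 0.9916245.
The NZD side grows by e^(0.0667×300/360) = 1.0571571.
So the ILS growth factor = 1.0660861.
r = ln(1.0660861)/(300/360) = 0.076793 → 7.68%.

7.68%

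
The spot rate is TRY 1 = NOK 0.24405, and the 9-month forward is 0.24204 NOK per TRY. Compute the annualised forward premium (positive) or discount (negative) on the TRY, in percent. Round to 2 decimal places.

T = 9/12 years.
Period premium: (0.24204 − 0.24405)/0.24405 = -0.0082360.
Annualise by dividing by T: -0.0082360 / (9/12) = -0.010981 → -1.10%.

-1.10%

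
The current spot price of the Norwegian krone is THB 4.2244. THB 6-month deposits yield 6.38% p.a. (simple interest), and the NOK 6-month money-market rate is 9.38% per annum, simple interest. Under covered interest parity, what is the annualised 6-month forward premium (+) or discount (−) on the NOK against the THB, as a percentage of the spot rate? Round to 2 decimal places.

T = 6/12 years.
No-arbitrage forward: 4.2244 × 1.031900 / 1.046900 = 4.1638727 THB/NOK.
(F − S)/S ÷ T = (4.1638727 − 4.2244)/4.2244/(6/12) = -0.028656 → -2.87%.

-2.87%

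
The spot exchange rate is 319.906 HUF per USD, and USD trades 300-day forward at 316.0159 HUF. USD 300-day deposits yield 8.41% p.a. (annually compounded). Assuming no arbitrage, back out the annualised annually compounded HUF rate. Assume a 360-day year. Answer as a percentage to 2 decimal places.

6.83%

T = 300/360 years.
CIP gives F = S · g_HUF/g_USD, so g_HUF/g_USD = 316.0159/319.906 = 0.9878399.
USD growth factor: (1 + 0.0841)^(300/360) = 1.0696075.
That pins the HUF growth at 1.056601.
r = 1.056601^(360/300) − 1 = 0.068300 → 6.83%.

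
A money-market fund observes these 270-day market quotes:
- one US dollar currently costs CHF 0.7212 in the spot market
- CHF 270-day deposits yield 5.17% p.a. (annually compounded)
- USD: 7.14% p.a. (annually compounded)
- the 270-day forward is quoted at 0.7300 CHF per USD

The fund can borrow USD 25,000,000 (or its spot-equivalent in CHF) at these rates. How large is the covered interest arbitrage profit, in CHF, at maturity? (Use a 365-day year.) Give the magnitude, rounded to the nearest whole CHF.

CHF 490,207

T = 270/365 years.
Route A — deposit USD, sell forward: 25,000,000 × 1.0523398321 × 0.7300 = CHF 19,205,201.94.
Route B — convert at spot, deposit CHF: 25,000,000 × 0.7212 × 1.0379919584 = CHF 18,714,995.01.
The quoted forward overvalues USD, so borrow CHF, buy USD at spot, deposit the USD at 7.14%, and sell the proceeds forward at 0.7300.
The gap between the two covered legs is CHF 490,207.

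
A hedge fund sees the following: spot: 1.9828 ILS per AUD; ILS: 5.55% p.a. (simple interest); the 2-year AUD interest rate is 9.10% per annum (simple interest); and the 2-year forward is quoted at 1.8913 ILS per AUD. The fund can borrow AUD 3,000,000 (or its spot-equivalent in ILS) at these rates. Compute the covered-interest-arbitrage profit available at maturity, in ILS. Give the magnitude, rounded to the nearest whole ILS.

ILS 97,877

T = 2 years.
Keep in AUD, deliver into the forward: 3,000,000·1.182000·1.8913 = ILS 6,706,549.80.
Swap to ILS now, deposit: 3,000,000·1.9828·1.111000 = ILS 6,608,672.40.
The quoted forward overvalues AUD, so borrow ILS, buy AUD at spot, deposit the AUD at 9.10%, and sell the proceeds forward at 1.8913.
Profit = 6,706,549.80 − 6,608,672.40 = ILS 97,877.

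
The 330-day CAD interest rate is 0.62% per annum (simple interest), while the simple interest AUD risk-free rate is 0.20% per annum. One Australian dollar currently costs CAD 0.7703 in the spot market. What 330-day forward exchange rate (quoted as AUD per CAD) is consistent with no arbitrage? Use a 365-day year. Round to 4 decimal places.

1.2933

T = 330/365 years.
CAD growth factor: 1 + 0.0062×330/365 = 1.0056055.
AUD accumulates by 1 + 0.0020×330/365 = 1.0018082.
Forward (CAD per AUD) = 0.7703 × 1.0056055 / 1.0018082 = 0.7732198.
Invert for AUD per CAD: 1 / 0.7732198 = 1.2933.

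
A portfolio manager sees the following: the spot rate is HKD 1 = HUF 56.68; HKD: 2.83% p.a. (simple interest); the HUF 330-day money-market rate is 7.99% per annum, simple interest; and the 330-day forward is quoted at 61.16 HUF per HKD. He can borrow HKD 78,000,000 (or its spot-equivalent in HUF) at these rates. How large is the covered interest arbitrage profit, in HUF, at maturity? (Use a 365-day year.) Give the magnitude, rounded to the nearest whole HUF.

T = 330/365 years.
Route A — deposit HKD, sell forward: 78,000,000 × 1.02558630137 × 61.16 = HUF 4,892,538,938.96.
Route B — convert at spot, deposit HUF: 78,000,000 × 56.68 × 1.072238356164 = HUF 4,740,408,662.14.
The quoted forward overvalues HKD, so borrow HUF, buy HKD at spot, deposit the HKD at 2.83%, and sell the proceeds forward at 61.16.
Profit = 4,892,538,938.96 − 4,740,408,662.14 = HUF 152,130,277.

HUF 152,130,277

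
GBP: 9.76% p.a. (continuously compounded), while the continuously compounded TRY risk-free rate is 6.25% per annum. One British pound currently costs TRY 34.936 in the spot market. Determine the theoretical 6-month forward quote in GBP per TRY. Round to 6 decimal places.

0.029131

T = 6/12 years.
TRY accumulates by e^(0.0625×6/12) = 1.0317434.
GBP accumulates by e^(0.0976×6/12) = 1.0500103.
So F = 34.936 × 1.0317434 / 1.0500103 = 34.32822 (TRY/GBP).
Quoted the other way: 1/34.32822 = 0.029131 GBP per TRY.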